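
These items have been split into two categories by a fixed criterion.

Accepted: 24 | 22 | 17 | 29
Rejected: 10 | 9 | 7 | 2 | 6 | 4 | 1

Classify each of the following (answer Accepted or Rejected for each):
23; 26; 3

The common property of the 'Accepted' items is: at least 17. No 'Rejected' item has it.

Accepted, Accepted, Rejected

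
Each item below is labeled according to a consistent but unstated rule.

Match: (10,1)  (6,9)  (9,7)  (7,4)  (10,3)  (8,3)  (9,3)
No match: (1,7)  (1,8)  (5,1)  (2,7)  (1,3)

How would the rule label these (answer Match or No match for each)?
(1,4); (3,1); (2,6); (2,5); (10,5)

All 'Match' examples share one property — sum ≥ 11 — and every 'No match' example lacks it.
No match: (1,4), since 1+4 = 5. No match: (3,1), since 3+1 = 4. No match: (2,6), since 2+6 = 8. No match: (2,5), since 2+5 = 7. Match: (10,5), since 10+5 = 15.

No match, No match, No match, No match, Match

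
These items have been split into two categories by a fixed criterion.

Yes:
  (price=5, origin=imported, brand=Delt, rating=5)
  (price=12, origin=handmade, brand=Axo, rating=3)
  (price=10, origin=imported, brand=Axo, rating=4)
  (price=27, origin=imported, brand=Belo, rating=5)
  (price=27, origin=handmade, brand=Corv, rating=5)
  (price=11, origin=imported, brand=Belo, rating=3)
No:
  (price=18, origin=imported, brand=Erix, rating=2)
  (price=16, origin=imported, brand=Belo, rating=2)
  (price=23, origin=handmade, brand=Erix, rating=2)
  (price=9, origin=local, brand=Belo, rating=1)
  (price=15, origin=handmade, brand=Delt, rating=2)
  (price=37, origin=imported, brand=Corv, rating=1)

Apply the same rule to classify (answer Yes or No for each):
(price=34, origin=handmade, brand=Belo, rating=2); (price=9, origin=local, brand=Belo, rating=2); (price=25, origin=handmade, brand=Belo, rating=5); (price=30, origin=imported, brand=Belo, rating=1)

No, No, Yes, No

Rule: rating ≥ 3. This holds for each 'Yes' example and fails for each 'No' one.
(price=34, origin=handmade, brand=Belo, rating=2) — rating = 2, hence No. (price=9, origin=local, brand=Belo, rating=2) — rating = 2, hence No. (price=25, origin=handmade, brand=Belo, rating=5) — rating = 5, hence Yes. (price=30, origin=imported, brand=Belo, rating=1) — rating = 1, hence No.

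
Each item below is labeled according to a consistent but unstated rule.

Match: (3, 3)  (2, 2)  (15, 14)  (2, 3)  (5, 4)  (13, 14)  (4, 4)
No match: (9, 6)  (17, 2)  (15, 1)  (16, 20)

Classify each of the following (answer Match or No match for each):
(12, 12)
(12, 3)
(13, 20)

Match, No match, No match

The simplest hypothesis consistent with all the labels is: |first − second| ≤ 1.
(12, 12): Match (|12−12| = 0). (12, 3): No match (|12−3| = 9). (13, 20): No match (|13−20| = 7).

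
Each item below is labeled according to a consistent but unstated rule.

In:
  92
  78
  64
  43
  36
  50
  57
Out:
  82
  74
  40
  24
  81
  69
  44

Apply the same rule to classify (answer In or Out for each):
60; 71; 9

Rule: ≡ 1 (mod 7). This holds for each 'In' example and fails for each 'Out' one.

Out, In, Out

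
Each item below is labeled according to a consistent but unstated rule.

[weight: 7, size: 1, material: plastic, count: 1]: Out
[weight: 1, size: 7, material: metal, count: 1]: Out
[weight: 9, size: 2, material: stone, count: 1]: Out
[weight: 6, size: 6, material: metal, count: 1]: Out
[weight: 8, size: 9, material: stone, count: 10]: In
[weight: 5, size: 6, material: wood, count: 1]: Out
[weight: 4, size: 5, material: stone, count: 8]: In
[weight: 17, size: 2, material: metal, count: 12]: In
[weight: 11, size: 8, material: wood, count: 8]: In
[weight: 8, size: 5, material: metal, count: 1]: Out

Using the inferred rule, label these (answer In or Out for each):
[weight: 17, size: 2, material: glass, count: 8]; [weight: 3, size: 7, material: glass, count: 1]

In, Out

The pattern is that an item is 'In' exactly when: count ≥ 8.
[weight: 17, size: 2, material: glass, count: 8]: count = 8 — satisfies this, so In.
[weight: 3, size: 7, material: glass, count: 1]: count = 1 — lacks this property, so Out.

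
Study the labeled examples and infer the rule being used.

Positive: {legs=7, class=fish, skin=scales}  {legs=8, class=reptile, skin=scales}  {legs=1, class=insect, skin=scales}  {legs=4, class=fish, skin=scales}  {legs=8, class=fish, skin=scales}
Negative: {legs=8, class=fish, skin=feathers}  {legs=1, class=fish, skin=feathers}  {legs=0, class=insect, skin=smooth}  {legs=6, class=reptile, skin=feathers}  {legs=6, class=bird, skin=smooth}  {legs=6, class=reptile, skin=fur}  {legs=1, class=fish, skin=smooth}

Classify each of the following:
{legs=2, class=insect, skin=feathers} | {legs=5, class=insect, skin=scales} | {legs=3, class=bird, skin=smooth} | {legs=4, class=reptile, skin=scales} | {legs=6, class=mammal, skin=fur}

Negative, Positive, Negative, Positive, Negative

Rule: skin is scales. This holds for each 'Positive' example and fails for each 'Negative' one.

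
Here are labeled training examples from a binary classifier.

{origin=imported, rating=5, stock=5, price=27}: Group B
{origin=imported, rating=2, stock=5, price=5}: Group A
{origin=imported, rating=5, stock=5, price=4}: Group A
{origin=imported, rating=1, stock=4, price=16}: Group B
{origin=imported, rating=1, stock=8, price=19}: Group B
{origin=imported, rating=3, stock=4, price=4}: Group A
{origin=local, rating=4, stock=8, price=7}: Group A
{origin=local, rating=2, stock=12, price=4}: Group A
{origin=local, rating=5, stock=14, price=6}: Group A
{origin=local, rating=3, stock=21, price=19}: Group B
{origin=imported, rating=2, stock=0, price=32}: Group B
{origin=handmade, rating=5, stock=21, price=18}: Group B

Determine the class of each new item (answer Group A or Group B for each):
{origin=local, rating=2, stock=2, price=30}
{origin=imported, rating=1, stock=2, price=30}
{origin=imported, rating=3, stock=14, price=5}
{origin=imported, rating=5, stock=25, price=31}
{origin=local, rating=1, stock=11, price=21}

Group B, Group B, Group A, Group B, Group B

The classifier is using: price ≤ 7.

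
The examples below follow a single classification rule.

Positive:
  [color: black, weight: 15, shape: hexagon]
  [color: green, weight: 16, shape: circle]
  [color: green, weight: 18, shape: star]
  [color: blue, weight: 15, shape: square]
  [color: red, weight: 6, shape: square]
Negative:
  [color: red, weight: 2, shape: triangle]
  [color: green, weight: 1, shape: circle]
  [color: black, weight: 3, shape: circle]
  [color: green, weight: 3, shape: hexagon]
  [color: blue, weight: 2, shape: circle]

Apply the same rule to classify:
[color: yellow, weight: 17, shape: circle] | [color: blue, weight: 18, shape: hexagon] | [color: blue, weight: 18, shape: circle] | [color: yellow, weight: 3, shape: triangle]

Positive, Positive, Positive, Negative

The common property of the 'Positive' items is: weight ≥ 6. No 'Negative' item has it.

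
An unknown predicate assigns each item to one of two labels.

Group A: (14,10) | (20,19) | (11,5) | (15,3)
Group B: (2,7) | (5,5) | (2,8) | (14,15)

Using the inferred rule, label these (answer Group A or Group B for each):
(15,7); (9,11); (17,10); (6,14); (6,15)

The pattern is that an item is 'Group A' exactly when: first > second.
(15,7) → 15 > 7 → Group A.
(9,11) → 9 < 11 → Group B.
(17,10) → 17 > 10 → Group A.
(6,14) → 6 < 14 → Group B.
(6,15) → 6 < 15 → Group B.

Group A, Group B, Group A, Group B, Group B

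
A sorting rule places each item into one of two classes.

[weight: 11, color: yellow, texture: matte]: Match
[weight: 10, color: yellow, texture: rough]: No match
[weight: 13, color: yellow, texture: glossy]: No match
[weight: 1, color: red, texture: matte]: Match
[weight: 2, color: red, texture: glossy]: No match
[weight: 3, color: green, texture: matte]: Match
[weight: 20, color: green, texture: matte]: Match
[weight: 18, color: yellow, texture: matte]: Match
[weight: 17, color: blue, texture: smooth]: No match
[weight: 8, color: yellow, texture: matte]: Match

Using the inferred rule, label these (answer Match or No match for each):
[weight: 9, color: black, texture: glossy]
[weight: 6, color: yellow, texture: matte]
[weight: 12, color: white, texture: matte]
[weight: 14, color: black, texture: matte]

No match, Match, Match, Match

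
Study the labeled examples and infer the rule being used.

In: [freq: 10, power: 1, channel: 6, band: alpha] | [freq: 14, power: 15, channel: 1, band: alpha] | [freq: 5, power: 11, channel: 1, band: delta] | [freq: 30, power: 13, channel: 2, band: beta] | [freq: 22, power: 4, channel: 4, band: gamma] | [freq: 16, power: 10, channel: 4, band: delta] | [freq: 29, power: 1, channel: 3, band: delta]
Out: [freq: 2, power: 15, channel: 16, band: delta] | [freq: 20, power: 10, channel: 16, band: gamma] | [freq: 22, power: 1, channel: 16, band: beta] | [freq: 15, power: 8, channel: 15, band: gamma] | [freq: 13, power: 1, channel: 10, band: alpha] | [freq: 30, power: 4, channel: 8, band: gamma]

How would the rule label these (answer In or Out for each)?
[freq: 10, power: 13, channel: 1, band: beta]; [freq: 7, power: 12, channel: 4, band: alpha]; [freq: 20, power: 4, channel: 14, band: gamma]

In, In, Out

Rule: channel ≤ 6. This holds for each 'In' example and fails for each 'Out' one.
[freq: 10, power: 13, channel: 1, band: beta]: In (channel = 1). [freq: 7, power: 12, channel: 4, band: alpha]: In (channel = 4). [freq: 20, power: 4, channel: 14, band: gamma]: Out (channel = 14).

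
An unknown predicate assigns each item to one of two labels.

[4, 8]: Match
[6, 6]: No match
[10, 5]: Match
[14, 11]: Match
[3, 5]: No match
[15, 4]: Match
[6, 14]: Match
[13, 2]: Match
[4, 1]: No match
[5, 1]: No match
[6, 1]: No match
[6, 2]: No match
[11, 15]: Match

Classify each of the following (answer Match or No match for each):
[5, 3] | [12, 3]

Every 'Match' example satisfies: max ≥ 8. None of the 'No match' examples do.
[5, 3]: No match (max 5).
[12, 3]: Match (max 12).

No match, Match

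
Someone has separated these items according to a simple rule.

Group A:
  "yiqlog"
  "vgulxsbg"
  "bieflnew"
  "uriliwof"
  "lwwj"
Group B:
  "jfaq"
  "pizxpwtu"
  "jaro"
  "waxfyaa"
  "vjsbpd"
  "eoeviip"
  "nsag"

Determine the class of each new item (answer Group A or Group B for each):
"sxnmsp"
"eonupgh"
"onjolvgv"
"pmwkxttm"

Group B, Group B, Group A, Group B

The rule appears to be: contains 'l'.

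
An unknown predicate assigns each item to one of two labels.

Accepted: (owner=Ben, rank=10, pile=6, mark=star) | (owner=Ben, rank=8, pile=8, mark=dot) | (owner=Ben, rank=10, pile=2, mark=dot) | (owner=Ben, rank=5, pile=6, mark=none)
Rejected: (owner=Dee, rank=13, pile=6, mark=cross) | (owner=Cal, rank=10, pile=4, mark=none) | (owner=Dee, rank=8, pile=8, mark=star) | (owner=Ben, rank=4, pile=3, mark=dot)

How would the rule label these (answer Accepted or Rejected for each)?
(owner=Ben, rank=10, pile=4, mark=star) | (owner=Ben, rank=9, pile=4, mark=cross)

The rule appears to be: owner is Ben AND rank ≥ 5.

Accepted, Accepted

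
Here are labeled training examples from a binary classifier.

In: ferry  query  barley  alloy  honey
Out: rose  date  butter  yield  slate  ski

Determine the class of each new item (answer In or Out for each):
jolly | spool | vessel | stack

In, Out, Out, Out

Looking at the examples, the only property every 'In' case has and every 'Out' case lacks is: ends with 'y'.
jolly: ends with 'y' — fits, so In. spool: ends with 'l' — lacks this property, so Out. vessel: ends with 'l' — lacks this property, so Out. stack: ends with 'k' — lacks this property, so Out.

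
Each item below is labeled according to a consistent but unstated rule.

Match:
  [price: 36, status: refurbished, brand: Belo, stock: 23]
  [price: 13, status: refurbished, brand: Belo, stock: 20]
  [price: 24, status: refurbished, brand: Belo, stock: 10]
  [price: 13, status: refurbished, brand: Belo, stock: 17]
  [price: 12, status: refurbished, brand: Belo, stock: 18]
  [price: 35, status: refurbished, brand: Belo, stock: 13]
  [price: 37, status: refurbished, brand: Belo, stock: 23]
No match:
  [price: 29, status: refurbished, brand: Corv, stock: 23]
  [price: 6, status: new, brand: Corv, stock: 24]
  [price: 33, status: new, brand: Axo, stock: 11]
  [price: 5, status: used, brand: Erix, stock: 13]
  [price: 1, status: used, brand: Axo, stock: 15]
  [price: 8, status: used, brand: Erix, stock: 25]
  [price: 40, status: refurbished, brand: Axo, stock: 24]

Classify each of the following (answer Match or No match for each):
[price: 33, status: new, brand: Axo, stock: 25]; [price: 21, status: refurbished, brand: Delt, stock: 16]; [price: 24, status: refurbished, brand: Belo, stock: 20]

One predicate separates the groups cleanly: brand is Belo.
[price: 33, status: new, brand: Axo, stock: 25]: brand is Axo, does not satisfy this → No match.
[price: 21, status: refurbished, brand: Delt, stock: 16]: brand is Delt, does not satisfy this → No match.
[price: 24, status: refurbished, brand: Belo, stock: 20]: brand is Belo, matches → Match.

No match, No match, Match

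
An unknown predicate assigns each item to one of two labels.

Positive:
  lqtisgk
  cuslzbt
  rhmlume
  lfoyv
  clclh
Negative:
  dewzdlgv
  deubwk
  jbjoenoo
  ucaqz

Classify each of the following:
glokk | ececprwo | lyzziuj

Positive, Negative, Positive

The distinguishing property — odd length AND contains 'l' — holds for all the 'Positive' cases and none of the 'Negative' cases.
glokk → length 5, has 'l' → Positive.
ececprwo → length 8, no 'l' → Negative.
lyzziuj → length 7, has 'l' → Positive.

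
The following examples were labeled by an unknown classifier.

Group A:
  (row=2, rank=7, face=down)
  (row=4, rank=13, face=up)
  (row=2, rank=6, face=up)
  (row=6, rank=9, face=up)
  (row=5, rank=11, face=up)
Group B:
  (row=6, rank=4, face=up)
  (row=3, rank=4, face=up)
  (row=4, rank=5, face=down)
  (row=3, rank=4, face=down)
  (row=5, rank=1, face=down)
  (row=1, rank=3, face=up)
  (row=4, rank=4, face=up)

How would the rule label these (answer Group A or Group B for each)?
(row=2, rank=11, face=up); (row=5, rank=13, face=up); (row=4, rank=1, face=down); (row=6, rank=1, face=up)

Group A, Group A, Group B, Group B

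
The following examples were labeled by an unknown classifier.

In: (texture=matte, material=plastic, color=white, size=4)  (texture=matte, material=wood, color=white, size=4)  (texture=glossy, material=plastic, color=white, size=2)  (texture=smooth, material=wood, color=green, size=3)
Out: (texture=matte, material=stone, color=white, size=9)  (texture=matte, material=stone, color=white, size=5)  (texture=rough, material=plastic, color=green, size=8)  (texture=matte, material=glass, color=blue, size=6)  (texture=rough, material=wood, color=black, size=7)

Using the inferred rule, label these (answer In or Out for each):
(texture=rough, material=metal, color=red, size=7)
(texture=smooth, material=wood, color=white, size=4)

Out, In

The distinguishing property — size ≤ 4 — holds for all the 'In' cases and none of the 'Out' cases.
(texture=rough, material=metal, color=red, size=7) → size = 7 → Out.
(texture=smooth, material=wood, color=white, size=4) → size = 4 → In.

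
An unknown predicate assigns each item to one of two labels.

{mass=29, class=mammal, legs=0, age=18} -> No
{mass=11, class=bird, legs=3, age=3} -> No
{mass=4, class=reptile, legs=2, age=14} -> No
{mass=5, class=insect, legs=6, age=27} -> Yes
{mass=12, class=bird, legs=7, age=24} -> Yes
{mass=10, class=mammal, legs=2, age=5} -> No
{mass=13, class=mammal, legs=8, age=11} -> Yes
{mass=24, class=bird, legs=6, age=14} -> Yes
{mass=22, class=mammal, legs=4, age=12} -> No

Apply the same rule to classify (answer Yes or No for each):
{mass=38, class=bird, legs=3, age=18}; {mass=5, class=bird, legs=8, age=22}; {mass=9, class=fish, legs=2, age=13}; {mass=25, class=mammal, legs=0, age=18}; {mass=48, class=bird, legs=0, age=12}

No, Yes, No, No, No

Rule: legs ≥ 6. This holds for each 'Yes' example and fails for each 'No' one.
{mass=38, class=bird, legs=3, age=18}: legs = 3 — lacks this property, so No. {mass=5, class=bird, legs=8, age=22}: legs = 8 — passes, so Yes. {mass=9, class=fish, legs=2, age=13}: legs = 2 — lacks this property, so No. {mass=25, class=mammal, legs=0, age=18}: legs = 0 — lacks this property, so No. {mass=48, class=bird, legs=0, age=12}: legs = 0 — lacks this property, so No.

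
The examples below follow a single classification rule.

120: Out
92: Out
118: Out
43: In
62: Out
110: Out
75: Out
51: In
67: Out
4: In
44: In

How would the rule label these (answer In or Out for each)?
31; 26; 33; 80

In, In, In, Out

The rule appears to be: at most 51.
31 → 31 ≤ 51 → In.
26 → 26 ≤ 51 → In.
33 → 33 ≤ 51 → In.
80 → 80 > 51 → Out.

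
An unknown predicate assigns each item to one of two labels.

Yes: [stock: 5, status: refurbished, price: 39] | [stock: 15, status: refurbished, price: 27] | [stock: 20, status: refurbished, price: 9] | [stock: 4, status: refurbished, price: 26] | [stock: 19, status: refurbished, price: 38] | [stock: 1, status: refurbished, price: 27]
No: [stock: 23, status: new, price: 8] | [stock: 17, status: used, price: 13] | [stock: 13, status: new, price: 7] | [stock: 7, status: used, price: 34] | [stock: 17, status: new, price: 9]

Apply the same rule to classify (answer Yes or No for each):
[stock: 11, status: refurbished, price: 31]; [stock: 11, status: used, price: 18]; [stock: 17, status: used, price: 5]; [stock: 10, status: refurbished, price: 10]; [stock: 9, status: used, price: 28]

Yes, No, No, Yes, No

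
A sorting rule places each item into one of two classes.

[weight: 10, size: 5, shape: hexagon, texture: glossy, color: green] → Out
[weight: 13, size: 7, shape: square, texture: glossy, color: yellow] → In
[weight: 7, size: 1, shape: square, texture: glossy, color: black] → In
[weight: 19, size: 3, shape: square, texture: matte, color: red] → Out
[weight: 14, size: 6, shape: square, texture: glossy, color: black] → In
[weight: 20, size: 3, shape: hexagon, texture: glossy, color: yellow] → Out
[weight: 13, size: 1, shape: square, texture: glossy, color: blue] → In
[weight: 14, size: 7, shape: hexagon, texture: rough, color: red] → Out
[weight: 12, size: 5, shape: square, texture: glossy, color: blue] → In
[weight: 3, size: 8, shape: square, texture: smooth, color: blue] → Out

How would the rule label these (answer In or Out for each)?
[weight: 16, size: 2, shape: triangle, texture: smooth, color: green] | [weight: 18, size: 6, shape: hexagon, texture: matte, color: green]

Out, Out

Every 'In' example satisfies: texture is glossy AND shape is square. None of the 'Out' examples do.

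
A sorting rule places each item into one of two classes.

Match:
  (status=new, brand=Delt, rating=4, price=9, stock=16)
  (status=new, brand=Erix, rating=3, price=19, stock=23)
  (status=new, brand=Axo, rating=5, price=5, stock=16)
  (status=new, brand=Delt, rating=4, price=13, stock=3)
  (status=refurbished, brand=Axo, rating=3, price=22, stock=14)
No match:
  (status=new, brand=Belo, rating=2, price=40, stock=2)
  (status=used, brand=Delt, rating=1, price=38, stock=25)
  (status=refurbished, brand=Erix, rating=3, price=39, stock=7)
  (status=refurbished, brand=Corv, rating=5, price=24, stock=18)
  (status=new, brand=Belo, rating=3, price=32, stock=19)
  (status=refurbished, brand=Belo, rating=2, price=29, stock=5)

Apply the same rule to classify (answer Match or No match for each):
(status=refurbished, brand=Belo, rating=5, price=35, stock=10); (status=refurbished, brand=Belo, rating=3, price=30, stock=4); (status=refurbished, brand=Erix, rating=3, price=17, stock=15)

No match, No match, Match

The common property of the 'Match' items is: price ≤ 22. No 'No match' item has it.
(status=refurbished, brand=Belo, rating=5, price=35, stock=10) → price = 35 → No match.
(status=refurbished, brand=Belo, rating=3, price=30, stock=4) → price = 30 → No match.
(status=refurbished, brand=Erix, rating=3, price=17, stock=15) → price = 17 → Match.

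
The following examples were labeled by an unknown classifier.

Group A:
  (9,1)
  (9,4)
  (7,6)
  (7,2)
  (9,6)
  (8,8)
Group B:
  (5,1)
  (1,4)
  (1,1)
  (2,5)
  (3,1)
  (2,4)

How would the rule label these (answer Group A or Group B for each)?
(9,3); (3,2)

Group A, Group B

All 'Group A' examples share one property — sum ≥ 9 — and every 'Group B' example lacks it.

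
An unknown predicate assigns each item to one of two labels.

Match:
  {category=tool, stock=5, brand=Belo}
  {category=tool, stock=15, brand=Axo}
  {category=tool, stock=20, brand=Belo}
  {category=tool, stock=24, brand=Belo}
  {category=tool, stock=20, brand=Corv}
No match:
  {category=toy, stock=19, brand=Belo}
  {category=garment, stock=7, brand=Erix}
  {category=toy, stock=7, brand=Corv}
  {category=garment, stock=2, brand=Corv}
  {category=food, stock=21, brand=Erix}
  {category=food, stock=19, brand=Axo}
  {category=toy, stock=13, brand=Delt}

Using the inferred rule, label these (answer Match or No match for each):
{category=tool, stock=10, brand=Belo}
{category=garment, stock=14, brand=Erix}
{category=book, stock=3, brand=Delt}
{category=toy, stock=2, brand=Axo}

One predicate separates the groups cleanly: category is tool.

Match, No match, No match, No match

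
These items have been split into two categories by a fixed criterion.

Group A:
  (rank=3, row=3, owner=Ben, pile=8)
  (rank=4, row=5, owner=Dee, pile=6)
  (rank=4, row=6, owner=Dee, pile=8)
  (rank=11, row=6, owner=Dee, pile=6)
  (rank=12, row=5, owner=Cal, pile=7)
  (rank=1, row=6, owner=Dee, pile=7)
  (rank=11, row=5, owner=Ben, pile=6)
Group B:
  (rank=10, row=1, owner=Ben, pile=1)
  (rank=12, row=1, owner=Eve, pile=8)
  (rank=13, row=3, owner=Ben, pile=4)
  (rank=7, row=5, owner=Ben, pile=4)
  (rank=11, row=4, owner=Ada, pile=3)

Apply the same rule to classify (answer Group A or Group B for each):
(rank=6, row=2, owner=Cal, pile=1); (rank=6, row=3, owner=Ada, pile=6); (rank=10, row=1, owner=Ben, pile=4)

Group B, Group A, Group B

The distinguishing property — pile ≥ 6 AND row ≥ 3 — holds for all the 'Group A' cases and none of the 'Group B' cases.
(rank=6, row=2, owner=Cal, pile=1): Group B (pile = 1, row = 2). (rank=6, row=3, owner=Ada, pile=6): Group A (pile = 6, row = 3). (rank=10, row=1, owner=Ben, pile=4): Group B (pile = 4, row = 1).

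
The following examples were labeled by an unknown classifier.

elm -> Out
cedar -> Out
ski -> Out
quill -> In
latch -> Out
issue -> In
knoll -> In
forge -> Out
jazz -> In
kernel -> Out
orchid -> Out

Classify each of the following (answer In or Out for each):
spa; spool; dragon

Out, In, Out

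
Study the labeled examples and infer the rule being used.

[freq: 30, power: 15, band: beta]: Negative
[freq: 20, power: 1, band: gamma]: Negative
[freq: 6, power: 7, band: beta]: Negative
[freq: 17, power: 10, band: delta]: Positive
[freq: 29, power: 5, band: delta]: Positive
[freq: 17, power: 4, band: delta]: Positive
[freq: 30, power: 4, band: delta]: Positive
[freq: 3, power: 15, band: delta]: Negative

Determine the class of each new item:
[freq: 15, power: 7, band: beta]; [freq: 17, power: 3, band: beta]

Negative, Negative

'Positive' ⟺ band is delta AND freq ≥ 6.
[freq: 15, power: 7, band: beta]: Negative (band is beta, freq = 15). [freq: 17, power: 3, band: beta]: Negative (band is beta, freq = 17).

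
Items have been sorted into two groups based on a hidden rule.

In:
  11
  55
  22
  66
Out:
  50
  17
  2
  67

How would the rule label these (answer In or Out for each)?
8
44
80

One predicate separates the groups cleanly: multiple of 11.
8 → 8 = 11·0 + 8 → Out. 44 → 44 = 11·4 → In. 80 → 80 = 11·7 + 3 → Out.

Out, In, Out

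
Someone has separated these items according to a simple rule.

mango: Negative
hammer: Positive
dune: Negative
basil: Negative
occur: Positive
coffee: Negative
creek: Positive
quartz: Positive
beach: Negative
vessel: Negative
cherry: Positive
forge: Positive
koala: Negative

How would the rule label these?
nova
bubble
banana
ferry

Negative, Negative, Negative, Positive

Checking candidate rules against both groups, what survives is: contains 'r'.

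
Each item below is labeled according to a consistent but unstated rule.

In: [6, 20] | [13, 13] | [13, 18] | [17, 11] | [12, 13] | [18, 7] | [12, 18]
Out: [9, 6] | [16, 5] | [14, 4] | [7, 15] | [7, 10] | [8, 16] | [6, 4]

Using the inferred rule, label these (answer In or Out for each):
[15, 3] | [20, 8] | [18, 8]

The pattern is that an item is 'In' exactly when: sum ≥ 25.
Out: [15, 3], since 15+3 = 18.
In: [20, 8], since 20+8 = 28.
In: [18, 8], since 18+8 = 26.

Out, In, In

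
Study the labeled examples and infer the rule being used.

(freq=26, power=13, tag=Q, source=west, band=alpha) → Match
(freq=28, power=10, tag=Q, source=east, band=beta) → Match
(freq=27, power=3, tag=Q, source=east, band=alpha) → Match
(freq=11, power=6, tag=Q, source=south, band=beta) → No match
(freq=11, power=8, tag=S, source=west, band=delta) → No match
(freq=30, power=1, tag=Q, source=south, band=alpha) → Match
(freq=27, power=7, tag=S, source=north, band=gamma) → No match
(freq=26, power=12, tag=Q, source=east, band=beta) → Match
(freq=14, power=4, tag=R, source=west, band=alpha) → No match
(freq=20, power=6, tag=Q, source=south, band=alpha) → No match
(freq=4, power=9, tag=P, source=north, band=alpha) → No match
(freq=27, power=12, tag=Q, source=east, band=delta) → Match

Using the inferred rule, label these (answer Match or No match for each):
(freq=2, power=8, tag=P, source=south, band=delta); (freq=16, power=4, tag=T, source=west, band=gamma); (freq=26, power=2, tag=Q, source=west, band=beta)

A rule that fits every label: tag is Q AND freq ≥ 26 — true of each 'Match' example, false of each 'No match' one.
(freq=2, power=8, tag=P, source=south, band=delta) → tag is P, freq = 2 → No match.
(freq=16, power=4, tag=T, source=west, band=gamma) → tag is T, freq = 16 → No match.
(freq=26, power=2, tag=Q, source=west, band=beta) → tag is Q, freq = 26 → Match.

No match, No match, Match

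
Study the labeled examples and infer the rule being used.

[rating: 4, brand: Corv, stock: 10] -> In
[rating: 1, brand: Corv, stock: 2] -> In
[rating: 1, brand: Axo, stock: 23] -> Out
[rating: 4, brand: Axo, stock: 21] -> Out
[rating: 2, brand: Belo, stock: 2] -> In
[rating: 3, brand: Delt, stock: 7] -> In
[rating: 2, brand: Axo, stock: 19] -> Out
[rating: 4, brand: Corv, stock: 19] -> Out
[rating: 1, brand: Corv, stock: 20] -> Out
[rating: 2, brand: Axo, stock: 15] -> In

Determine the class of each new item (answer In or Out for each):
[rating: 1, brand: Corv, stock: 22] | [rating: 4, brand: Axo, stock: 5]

Out, In

The simplest hypothesis consistent with all the labels is: stock ≤ 15.
[rating: 1, brand: Corv, stock: 22]: stock = 22 — doesn't match, so Out. [rating: 4, brand: Axo, stock: 5]: stock = 5 — satisfies this, so In.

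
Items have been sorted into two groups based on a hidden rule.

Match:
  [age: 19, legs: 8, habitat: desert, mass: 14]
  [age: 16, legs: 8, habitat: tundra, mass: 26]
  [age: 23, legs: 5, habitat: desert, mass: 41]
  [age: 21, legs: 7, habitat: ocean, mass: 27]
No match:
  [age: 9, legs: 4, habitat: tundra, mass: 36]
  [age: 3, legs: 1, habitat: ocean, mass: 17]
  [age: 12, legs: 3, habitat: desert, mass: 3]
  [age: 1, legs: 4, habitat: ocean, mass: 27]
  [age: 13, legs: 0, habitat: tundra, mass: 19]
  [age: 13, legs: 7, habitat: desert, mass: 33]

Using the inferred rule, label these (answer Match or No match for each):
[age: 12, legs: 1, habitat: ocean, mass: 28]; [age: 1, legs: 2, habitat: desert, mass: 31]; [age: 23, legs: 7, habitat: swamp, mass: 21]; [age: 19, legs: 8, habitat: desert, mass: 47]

No match, No match, Match, Match

Rule: age ≥ 16. This holds for each 'Match' example and fails for each 'No match' one.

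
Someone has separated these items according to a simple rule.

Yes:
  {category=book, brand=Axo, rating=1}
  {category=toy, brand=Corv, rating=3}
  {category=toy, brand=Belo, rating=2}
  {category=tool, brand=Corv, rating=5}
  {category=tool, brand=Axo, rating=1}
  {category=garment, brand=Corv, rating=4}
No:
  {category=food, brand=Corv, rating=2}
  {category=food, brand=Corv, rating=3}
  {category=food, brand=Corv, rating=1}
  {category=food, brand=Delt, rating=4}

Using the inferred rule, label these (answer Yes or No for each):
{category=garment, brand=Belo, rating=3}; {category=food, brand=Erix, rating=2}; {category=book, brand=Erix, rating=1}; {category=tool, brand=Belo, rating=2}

Yes, No, Yes, Yes

One predicate separates the groups cleanly: category is not food.
{category=garment, brand=Belo, rating=3}: Yes (category is garment).
{category=food, brand=Erix, rating=2}: No (category is food).
{category=book, brand=Erix, rating=1}: Yes (category is book).
{category=tool, brand=Belo, rating=2}: Yes (category is tool).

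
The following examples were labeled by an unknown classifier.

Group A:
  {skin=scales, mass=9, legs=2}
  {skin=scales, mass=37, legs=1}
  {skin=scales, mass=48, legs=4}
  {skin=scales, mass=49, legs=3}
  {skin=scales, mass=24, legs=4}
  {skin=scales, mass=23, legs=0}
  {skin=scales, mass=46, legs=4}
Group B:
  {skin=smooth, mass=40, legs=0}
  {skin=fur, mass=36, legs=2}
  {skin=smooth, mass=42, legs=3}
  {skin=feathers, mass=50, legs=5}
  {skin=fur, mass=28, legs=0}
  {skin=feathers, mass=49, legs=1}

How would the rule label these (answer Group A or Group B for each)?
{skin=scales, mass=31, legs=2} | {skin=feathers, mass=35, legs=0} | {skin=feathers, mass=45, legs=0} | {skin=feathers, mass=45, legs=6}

Group A, Group B, Group B, Group B

Checking candidate rules against both groups, what survives is: skin is scales.
{skin=scales, mass=31, legs=2}: skin is scales — satisfies this, so Group A. {skin=feathers, mass=35, legs=0}: skin is feathers — lacks this property, so Group B. {skin=feathers, mass=45, legs=0}: skin is feathers — lacks this property, so Group B. {skin=feathers, mass=45, legs=6}: skin is feathers — lacks this property, so Group B.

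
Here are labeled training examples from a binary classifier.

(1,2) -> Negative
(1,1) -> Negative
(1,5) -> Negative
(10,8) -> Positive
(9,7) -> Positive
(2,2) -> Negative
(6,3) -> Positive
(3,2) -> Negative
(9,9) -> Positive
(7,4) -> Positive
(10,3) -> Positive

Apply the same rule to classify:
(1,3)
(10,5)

A rule that fits every label: sum ≥ 9 — true of each 'Positive' example, false of each 'Negative' one.

Negative, Positive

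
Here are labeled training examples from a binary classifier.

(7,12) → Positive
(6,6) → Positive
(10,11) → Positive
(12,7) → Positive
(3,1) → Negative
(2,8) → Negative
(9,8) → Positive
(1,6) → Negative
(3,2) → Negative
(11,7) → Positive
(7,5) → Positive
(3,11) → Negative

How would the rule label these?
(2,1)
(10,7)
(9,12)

Negative, Positive, Positive

The classifier is using: first ≥ 5.
(2,1): Negative (first 2).
(10,7): Positive (first 10).
(9,12): Positive (first 9).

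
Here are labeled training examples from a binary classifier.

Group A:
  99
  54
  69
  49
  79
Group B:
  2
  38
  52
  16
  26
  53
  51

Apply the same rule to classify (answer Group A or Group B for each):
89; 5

Group A, Group B

The common property of the 'Group A' items is: ≡ 4 (mod 5). No 'Group B' item has it.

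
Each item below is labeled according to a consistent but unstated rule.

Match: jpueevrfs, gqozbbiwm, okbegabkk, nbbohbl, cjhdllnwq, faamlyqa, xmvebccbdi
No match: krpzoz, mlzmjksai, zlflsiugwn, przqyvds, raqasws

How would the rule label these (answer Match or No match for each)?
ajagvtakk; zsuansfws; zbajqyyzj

Checking candidate rules against both groups, what survives is: has a double letter.
ajagvtakk: 'kk' doubled, satisfies this → Match. zsuansfws: no doubled letter, fails this test → No match. zbajqyyzj: 'yy' doubled, satisfies this → Match.

Match, No match, Match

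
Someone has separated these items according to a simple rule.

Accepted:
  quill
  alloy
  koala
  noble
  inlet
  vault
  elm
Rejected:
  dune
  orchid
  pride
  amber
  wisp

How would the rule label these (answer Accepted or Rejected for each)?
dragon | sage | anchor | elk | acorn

Rejected, Rejected, Rejected, Accepted, Rejected

Every 'Accepted' example satisfies: contains 'l'. None of the 'Rejected' examples do.
dragon → no 'l' → Rejected. sage → no 'l' → Rejected. anchor → no 'l' → Rejected. elk → has 'l' → Accepted. acorn → no 'l' → Rejected.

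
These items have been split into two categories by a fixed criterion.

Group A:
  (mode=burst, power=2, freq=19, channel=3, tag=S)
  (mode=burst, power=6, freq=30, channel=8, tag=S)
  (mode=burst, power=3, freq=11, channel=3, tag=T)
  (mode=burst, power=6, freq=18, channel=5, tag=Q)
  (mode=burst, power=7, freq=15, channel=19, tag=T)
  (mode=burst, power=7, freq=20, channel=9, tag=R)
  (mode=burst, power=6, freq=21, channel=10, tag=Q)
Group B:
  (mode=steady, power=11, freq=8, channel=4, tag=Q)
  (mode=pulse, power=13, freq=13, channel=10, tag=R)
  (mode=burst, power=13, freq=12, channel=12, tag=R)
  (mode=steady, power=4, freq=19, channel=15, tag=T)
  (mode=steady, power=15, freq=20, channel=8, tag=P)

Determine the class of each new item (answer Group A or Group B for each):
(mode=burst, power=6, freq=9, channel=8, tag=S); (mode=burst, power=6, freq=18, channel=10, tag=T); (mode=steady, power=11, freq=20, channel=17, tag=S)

Group A, Group A, Group B

'Group A' ⟺ mode is burst AND power ≤ 7.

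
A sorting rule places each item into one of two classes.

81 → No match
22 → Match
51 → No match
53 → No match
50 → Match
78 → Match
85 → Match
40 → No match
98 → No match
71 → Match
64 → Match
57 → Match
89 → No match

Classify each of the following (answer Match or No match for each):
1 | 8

Match, Match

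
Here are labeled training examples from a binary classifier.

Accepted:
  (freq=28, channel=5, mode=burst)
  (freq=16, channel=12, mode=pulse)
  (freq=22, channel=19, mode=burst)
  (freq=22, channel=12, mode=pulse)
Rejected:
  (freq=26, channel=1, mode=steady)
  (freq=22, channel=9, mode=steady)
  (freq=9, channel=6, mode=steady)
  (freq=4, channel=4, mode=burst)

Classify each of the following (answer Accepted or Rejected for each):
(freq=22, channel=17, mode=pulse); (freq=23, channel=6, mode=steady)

Accepted, Rejected

The pattern is that an item is 'Accepted' exactly when: channel ≥ 12 OR freq = 28.
(freq=22, channel=17, mode=pulse) — channel = 17, freq = 22, hence Accepted.
(freq=23, channel=6, mode=steady) — channel = 6, freq = 23, hence Rejected.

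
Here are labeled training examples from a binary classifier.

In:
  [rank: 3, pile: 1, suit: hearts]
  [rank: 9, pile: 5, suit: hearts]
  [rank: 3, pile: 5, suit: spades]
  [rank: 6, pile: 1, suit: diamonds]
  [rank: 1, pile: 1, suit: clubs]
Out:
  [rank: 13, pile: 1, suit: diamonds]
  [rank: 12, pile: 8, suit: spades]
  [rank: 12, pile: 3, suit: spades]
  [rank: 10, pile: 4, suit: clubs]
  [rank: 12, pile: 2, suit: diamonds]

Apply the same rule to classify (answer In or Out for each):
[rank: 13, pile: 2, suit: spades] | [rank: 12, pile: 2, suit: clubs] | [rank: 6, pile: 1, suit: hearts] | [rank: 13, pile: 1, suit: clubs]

One predicate separates the groups cleanly: rank ≤ 9.

Out, Out, In, Out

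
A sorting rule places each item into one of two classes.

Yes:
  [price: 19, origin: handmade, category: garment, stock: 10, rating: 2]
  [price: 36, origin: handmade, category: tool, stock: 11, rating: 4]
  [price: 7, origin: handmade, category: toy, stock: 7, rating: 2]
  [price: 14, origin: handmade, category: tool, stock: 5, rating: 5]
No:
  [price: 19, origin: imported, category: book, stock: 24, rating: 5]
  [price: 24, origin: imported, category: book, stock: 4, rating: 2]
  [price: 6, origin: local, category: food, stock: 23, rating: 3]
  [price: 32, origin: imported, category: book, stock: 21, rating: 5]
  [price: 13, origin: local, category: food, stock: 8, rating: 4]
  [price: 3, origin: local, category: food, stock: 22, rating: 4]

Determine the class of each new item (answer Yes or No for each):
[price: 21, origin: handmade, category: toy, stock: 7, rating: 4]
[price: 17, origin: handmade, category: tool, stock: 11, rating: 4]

A rule that fits every label: origin is handmade — true of each 'Yes' example, false of each 'No' one.
[price: 21, origin: handmade, category: toy, stock: 7, rating: 4] → origin is handmade → Yes.
[price: 17, origin: handmade, category: tool, stock: 11, rating: 4] → origin is handmade → Yes.

Yes, Yes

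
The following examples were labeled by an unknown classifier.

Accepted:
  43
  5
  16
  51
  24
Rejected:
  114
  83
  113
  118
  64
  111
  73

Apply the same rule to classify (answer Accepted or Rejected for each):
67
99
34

The classifier is using: at most 51.
67 — 67 > 51, hence Rejected. 99 — 99 > 51, hence Rejected. 34 — 34 ≤ 51, hence Accepted.

Rejected, Rejected, Accepted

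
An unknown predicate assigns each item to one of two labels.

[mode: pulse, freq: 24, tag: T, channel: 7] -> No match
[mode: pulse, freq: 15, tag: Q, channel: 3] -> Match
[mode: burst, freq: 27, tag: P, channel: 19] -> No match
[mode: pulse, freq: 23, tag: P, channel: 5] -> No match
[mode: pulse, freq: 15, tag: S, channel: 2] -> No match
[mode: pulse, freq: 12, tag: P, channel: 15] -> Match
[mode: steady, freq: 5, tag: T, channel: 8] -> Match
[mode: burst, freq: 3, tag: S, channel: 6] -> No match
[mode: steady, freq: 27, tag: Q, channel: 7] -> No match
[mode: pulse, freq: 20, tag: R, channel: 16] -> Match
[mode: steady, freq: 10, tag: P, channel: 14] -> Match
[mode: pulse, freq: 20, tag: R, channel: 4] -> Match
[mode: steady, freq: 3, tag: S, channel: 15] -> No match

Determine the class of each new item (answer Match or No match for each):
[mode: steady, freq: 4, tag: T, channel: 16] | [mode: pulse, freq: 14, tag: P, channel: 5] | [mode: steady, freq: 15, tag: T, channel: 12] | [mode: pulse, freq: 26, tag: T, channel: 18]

Match, Match, Match, No match

The classifier is using: tag is not S AND freq ≤ 20.
[mode: steady, freq: 4, tag: T, channel: 16] — tag is T, freq = 4, hence Match. [mode: pulse, freq: 14, tag: P, channel: 5] — tag is P, freq = 14, hence Match. [mode: steady, freq: 15, tag: T, channel: 12] — tag is T, freq = 15, hence Match. [mode: pulse, freq: 26, tag: T, channel: 18] — tag is T, freq = 26, hence No match.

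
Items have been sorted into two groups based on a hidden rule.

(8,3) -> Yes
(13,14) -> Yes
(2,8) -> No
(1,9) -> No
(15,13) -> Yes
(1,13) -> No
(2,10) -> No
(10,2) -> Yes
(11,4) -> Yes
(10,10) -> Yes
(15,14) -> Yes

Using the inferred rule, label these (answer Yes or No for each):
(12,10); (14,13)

Yes, Yes

Rule: first ≥ 3. This holds for each 'Yes' example and fails for each 'No' one.
(12,10): first 12 — fits, so Yes. (14,13): first 14 — fits, so Yes.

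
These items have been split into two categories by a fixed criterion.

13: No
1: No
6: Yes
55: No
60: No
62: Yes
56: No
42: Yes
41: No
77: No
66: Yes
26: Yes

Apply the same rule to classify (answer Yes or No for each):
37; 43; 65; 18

No, No, No, Yes

The distinguishing property — ≡ 2 (mod 4) — holds for all the 'Yes' cases and none of the 'No' cases.
No: 37, since 37 mod 4 = 1.
No: 43, since 43 mod 4 = 3.
No: 65, since 65 mod 4 = 1.
Yes: 18, since 18 mod 4 = 2.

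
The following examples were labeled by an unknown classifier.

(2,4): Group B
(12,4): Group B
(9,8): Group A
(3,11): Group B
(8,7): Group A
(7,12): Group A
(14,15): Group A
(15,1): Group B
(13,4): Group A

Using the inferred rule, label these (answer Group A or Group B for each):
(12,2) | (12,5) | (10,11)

Group B, Group A, Group A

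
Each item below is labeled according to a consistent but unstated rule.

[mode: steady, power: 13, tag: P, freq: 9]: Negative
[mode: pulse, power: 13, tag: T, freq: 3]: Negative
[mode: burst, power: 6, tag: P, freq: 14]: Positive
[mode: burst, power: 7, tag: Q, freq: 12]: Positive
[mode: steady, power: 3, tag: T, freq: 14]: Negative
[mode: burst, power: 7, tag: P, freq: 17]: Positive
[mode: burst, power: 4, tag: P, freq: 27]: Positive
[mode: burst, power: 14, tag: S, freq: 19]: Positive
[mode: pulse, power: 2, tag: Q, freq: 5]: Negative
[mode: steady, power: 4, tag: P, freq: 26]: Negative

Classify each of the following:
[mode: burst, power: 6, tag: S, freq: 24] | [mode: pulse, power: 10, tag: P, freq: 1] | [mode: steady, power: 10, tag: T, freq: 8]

Comparing the two groups points to one rule — mode is burst.
[mode: burst, power: 6, tag: S, freq: 24]: Positive (mode is burst).
[mode: pulse, power: 10, tag: P, freq: 1]: Negative (mode is pulse).
[mode: steady, power: 10, tag: T, freq: 8]: Negative (mode is steady).

Positive, Negative, Negative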